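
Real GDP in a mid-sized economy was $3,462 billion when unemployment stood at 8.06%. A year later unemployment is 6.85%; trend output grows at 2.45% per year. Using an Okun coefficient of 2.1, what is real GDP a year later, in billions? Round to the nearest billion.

Δu = 6.85 - 8.06 = -1.21 points.
Okun's law (growth form): g_Y = g_Y* - β × Δu = 2.45 - 2.1 × (-1.21) = 2.45 + 2.541 = 4.991%.
Real GDP in the next year = 3462 × (1 + 4.991/100) = 3462 × 1.04991 ≈ 3635 billion.

$3,635 billion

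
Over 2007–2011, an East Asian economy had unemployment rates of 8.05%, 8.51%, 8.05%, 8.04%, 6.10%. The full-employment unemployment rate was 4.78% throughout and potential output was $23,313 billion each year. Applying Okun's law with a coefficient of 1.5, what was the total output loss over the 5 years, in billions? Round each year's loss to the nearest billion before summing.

$5,194 billion

Year 2007: gap = -1.5 × (8.05 - 4.78) = -4.905%, loss ≈ 23313 × 4.905/100 ≈ 1144.
Year 2008: gap = -1.5 × (8.51 - 4.78) = -5.595%, loss ≈ 23313 × 5.595/100 ≈ 1304.
Year 2009: gap = -1.5 × (8.05 - 4.78) = -4.905%, loss ≈ 23313 × 4.905/100 ≈ 1144.
Year 2010: gap = -1.5 × (8.04 - 4.78) = -4.89%, loss ≈ 23313 × 4.89/100 ≈ 1140.
Year 2011: gap = -1.5 × (6.1 - 4.78) = -1.98%, loss ≈ 23313 × 1.98/100 ≈ 462.
Total lost output = 1144 + 1304 + 1144 + 1140 + 462 = 5194 billion.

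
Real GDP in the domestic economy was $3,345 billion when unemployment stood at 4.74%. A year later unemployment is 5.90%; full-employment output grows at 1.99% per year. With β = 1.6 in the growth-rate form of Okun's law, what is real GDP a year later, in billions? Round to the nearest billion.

Δu = 5.9 - 4.74 = 1.16 points.
Okun's law (growth form): g_Y = g_Y* - β × Δu = 1.99 - 1.6 × (1.16) = 1.99 - 1.856 = 0.134%.
Real GDP in the next year = 3345 × (1 + 0.134/100) = 3345 × 1.00134 ≈ 3349 billion.

$3,349 billion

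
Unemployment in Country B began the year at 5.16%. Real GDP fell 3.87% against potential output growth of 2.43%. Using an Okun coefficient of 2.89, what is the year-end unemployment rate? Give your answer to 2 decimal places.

7.34%

Growth-rate Okun's law: g_Y = g_Y* - β × Δu, so Δu = (g_Y* - g_Y)/β.
Δu = (2.43 + 3.87)/2.89 = 6.3/2.89 = 2.18 percentage points.
Year-end unemployment = 5.16 + 2.18 = 7.34%.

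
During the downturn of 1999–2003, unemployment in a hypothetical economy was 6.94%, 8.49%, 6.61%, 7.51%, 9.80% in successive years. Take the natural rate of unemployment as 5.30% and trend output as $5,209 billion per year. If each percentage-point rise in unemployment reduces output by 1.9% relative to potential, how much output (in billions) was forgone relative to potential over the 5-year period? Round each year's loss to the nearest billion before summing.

$1,272 billion

Year 1999: gap = -1.9 × (6.94 - 5.3) = -3.116%, loss ≈ 5209 × 3.116/100 ≈ 162.
Year 2000: gap = -1.9 × (8.49 - 5.3) = -6.061%, loss ≈ 5209 × 6.061/100 ≈ 316.
Year 2001: gap = -1.9 × (6.61 - 5.3) = -2.489%, loss ≈ 5209 × 2.489/100 ≈ 130.
Year 2002: gap = -1.9 × (7.51 - 5.3) = -4.199%, loss ≈ 5209 × 4.199/100 ≈ 219.
Year 2003: gap = -1.9 × (9.8 - 5.3) = -8.55%, loss ≈ 5209 × 8.55/100 ≈ 445.
Total lost output = 162 + 316 + 130 + 219 + 445 = 1272 billion.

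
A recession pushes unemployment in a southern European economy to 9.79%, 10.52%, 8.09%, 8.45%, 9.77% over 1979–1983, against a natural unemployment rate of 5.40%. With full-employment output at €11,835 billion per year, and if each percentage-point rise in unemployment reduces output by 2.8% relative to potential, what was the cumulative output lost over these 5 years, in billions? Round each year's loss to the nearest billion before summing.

Year 1979: gap = -2.8 × (9.79 - 5.4) = -12.292%, loss ≈ 11835 × 12.292/100 ≈ 1455.
Year 1980: gap = -2.8 × (10.52 - 5.4) = -14.336%, loss ≈ 11835 × 14.336/100 ≈ 1697.
Year 1981: gap = -2.8 × (8.09 - 5.4) = -7.532%, loss ≈ 11835 × 7.532/100 ≈ 891.
Year 1982: gap = -2.8 × (8.45 - 5.4) = -8.54%, loss ≈ 11835 × 8.54/100 ≈ 1011.
Year 1983: gap = -2.8 × (9.77 - 5.4) = -12.236%, loss ≈ 11835 × 12.236/100 ≈ 1448.
Total lost output = 1455 + 1697 + 891 + 1011 + 1448 = 6502 billion.

€6,502 billion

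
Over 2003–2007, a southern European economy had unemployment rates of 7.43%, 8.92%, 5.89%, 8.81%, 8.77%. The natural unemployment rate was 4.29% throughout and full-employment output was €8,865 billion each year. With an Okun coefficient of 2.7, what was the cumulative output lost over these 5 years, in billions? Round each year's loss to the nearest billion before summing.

€4,397 billion

Year 2003: gap = -2.7 × (7.43 - 4.29) = -8.478%, loss ≈ 8865 × 8.478/100 ≈ 752.
Year 2004: gap = -2.7 × (8.92 - 4.29) = -12.501%, loss ≈ 8865 × 12.501/100 ≈ 1108.
Year 2005: gap = -2.7 × (5.89 - 4.29) = -4.32%, loss ≈ 8865 × 4.32/100 ≈ 383.
Year 2006: gap = -2.7 × (8.81 - 4.29) = -12.204%, loss ≈ 8865 × 12.204/100 ≈ 1082.
Year 2007: gap = -2.7 × (8.77 - 4.29) = -12.096%, loss ≈ 8865 × 12.096/100 ≈ 1072.
Total lost output = 752 + 1108 + 383 + 1082 + 1072 = 4397 billion.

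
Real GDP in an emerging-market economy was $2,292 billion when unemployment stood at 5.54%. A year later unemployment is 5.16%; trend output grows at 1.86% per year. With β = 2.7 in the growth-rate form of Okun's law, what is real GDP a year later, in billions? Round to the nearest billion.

Δu = 5.16 - 5.54 = -0.38 points.
Okun's law (growth form): g_Y = g_Y* - β × Δu = 1.86 - 2.7 × (-0.38) = 1.86 + 1.026 = 2.886%.
Real GDP in the next year = 2292 × (1 + 2.886/100) = 2292 × 1.02886 ≈ 2358 billion.

$2,358 billion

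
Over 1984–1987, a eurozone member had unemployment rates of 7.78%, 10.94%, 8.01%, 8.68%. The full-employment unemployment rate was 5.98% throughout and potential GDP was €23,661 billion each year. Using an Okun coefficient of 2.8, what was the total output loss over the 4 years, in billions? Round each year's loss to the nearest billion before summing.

Year 1984: gap = -2.8 × (7.78 - 5.98) = -5.04%, loss ≈ 23661 × 5.04/100 ≈ 1193.
Year 1985: gap = -2.8 × (10.94 - 5.98) = -13.888%, loss ≈ 23661 × 13.888/100 ≈ 3286.
Year 1986: gap = -2.8 × (8.01 - 5.98) = -5.684%, loss ≈ 23661 × 5.684/100 ≈ 1345.
Year 1987: gap = -2.8 × (8.68 - 5.98) = -7.56%, loss ≈ 23661 × 7.56/100 ≈ 1789.
Total lost output = 1193 + 3286 + 1345 + 1789 = 7613 billion.

€7,613 billion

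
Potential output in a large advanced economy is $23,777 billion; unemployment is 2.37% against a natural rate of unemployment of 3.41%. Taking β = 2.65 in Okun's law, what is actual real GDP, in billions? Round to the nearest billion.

$24,432 billion

Unemployment gap = 2.37 - 3.41 = -1.04 points, so the output gap is -2.65 × (-1.04) = 2.756%.
Actual GDP = 23777 × (1 + 2.756/100) = 23777 × 1.02756 ≈ 24432 billion.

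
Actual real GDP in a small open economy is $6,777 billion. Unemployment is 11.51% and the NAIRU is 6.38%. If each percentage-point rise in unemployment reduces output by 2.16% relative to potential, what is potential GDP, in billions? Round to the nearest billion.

Unemployment gap = 11.51 - 6.38 = 5.13 points, so output gap = -2.16 × 5.13 = -11.0808%.
Since Y = Y* × (1 + gap/100), Y* = 6777/0.889192 ≈ 7622 billion.

$7,622 billion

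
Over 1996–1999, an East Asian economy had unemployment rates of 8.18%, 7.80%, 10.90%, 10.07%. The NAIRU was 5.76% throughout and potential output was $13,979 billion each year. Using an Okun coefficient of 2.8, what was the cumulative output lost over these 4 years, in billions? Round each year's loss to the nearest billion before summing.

Year 1996: gap = -2.8 × (8.18 - 5.76) = -6.776%, loss ≈ 13979 × 6.776/100 ≈ 947.
Year 1997: gap = -2.8 × (7.8 - 5.76) = -5.712%, loss ≈ 13979 × 5.712/100 ≈ 798.
Year 1998: gap = -2.8 × (10.9 - 5.76) = -14.392%, loss ≈ 13979 × 14.392/100 ≈ 2012.
Year 1999: gap = -2.8 × (10.07 - 5.76) = -12.068%, loss ≈ 13979 × 12.068/100 ≈ 1687.
Total lost output = 947 + 798 + 2012 + 1687 = 5444 billion.

$5,444 billion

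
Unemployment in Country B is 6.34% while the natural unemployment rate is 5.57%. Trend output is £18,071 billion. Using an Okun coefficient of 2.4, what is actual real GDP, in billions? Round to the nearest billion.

Unemployment gap = 6.34 - 5.57 = 0.77 points, so the output gap is -2.4 × 0.77 = -1.848%.
Actual GDP = 18071 × (1 - 1.848/100) = 18071 × 0.98152 ≈ 17737 billion.

£17,737 billion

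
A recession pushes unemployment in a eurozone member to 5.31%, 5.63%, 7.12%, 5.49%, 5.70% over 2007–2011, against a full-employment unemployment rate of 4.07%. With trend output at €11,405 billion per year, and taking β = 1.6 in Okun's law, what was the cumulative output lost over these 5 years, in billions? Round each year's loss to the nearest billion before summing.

Year 2007: gap = -1.6 × (5.31 - 4.07) = -1.984%, loss ≈ 11405 × 1.984/100 ≈ 226.
Year 2008: gap = -1.6 × (5.63 - 4.07) = -2.496%, loss ≈ 11405 × 2.496/100 ≈ 285.
Year 2009: gap = -1.6 × (7.12 - 4.07) = -4.88%, loss ≈ 11405 × 4.88/100 ≈ 557.
Year 2010: gap = -1.6 × (5.49 - 4.07) = -2.272%, loss ≈ 11405 × 2.272/100 ≈ 259.
Year 2011: gap = -1.6 × (5.7 - 4.07) = -2.608%, loss ≈ 11405 × 2.608/100 ≈ 297.
Total lost output = 226 + 285 + 557 + 259 + 297 = 1624 billion.

€1,624 billion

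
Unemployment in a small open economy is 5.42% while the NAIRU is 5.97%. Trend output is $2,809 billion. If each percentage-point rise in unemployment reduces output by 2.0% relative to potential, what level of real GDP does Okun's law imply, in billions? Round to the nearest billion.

Unemployment gap = 5.42 - 5.97 = -0.55 points, so the output gap is -2 × (-0.55) = 1.1%.
Actual GDP = 2809 × (1 + 1.1/100) = 2809 × 1.011 ≈ 2840 billion.

$2,840 billion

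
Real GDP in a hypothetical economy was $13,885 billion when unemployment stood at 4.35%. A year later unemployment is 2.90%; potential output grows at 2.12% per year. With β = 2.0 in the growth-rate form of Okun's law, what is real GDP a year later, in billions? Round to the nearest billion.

Δu = 2.9 - 4.35 = -1.45 points.
Okun's law (growth form): g_Y = g_Y* - β × Δu = 2.12 - 2.0 × (-1.45) = 2.12 + 2.9 = 5.02%.
Real GDP in the next year = 13885 × (1 + 5.02/100) = 13885 × 1.0502 ≈ 14582 billion.

$14,582 billion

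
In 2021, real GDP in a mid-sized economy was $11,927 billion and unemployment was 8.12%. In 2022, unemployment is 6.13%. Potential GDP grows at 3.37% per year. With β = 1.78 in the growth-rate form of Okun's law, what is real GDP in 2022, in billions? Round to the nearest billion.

$12,751 billion

Δu = 6.13 - 8.12 = -1.99 points.
Okun's law (growth form): g_Y = g_Y* - β × Δu = 3.37 - 1.78 × (-1.99) = 3.37 + 3.5422 = 6.9122%.
Real GDP in the next year = 11927 × (1 + 6.9122/100) = 11927 × 1.069122 ≈ 12751 billion.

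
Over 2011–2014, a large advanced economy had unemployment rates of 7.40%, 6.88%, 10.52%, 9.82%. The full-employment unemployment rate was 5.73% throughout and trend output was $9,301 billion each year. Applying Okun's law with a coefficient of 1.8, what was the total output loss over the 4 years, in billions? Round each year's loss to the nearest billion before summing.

$1,960 billion

Year 2011: gap = -1.8 × (7.4 - 5.73) = -3.006%, loss ≈ 9301 × 3.006/100 ≈ 280.
Year 2012: gap = -1.8 × (6.88 - 5.73) = -2.07%, loss ≈ 9301 × 2.07/100 ≈ 193.
Year 2013: gap = -1.8 × (10.52 - 5.73) = -8.622%, loss ≈ 9301 × 8.622/100 ≈ 802.
Year 2014: gap = -1.8 × (9.82 - 5.73) = -7.362%, loss ≈ 9301 × 7.362/100 ≈ 685.
Total lost output = 280 + 193 + 802 + 685 = 1960 billion.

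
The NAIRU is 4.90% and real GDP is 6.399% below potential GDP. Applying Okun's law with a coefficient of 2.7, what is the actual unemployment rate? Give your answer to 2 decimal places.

From Okun's law, u - u* = -(output gap)/β = -(-6.399)/2.7 = 2.37 points.
So u = 4.9 + 2.37 = 7.27%.

7.27%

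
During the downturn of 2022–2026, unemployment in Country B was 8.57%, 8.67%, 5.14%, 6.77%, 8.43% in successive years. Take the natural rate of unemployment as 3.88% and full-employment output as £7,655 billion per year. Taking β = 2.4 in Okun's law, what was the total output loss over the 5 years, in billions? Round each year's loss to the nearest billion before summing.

Year 2022: gap = -2.4 × (8.57 - 3.88) = -11.256%, loss ≈ 7655 × 11.256/100 ≈ 862.
Year 2023: gap = -2.4 × (8.67 - 3.88) = -11.496%, loss ≈ 7655 × 11.496/100 ≈ 880.
Year 2024: gap = -2.4 × (5.14 - 3.88) = -3.024%, loss ≈ 7655 × 3.024/100 ≈ 231.
Year 2025: gap = -2.4 × (6.77 - 3.88) = -6.936%, loss ≈ 7655 × 6.936/100 ≈ 531.
Year 2026: gap = -2.4 × (8.43 - 3.88) = -10.92%, loss ≈ 7655 × 10.92/100 ≈ 836.
Total lost output = 862 + 880 + 231 + 531 + 836 = 3340 billion.

£3,340 billion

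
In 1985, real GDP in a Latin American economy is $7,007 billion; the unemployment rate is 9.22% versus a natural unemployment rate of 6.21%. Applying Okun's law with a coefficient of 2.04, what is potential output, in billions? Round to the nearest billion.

Unemployment gap = 9.22 - 6.21 = 3.01 points, so output gap = -2.04 × 3.01 = -6.1404%.
Since Y = Y* × (1 + gap/100), Y* = 7007/0.938596 ≈ 7465 billion.

$7,465 billion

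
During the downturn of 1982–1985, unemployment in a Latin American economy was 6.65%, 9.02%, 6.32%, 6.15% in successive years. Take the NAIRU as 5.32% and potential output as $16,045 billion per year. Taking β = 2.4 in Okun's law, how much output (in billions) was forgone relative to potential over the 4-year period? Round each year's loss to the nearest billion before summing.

Year 1982: gap = -2.4 × (6.65 - 5.32) = -3.192%, loss ≈ 16045 × 3.192/100 ≈ 512.
Year 1983: gap = -2.4 × (9.02 - 5.32) = -8.88%, loss ≈ 16045 × 8.88/100 ≈ 1425.
Year 1984: gap = -2.4 × (6.32 - 5.32) = -2.4%, loss ≈ 16045 × 2.4/100 ≈ 385.
Year 1985: gap = -2.4 × (6.15 - 5.32) = -1.992%, loss ≈ 16045 × 1.992/100 ≈ 320.
Total lost output = 512 + 1425 + 385 + 320 = 2642 billion.

$2,642 billion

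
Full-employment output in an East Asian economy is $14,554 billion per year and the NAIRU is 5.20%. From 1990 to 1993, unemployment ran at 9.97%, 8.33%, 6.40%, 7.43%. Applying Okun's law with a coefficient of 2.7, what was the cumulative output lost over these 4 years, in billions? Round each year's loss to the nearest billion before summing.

$4,452 billion

Year 1990: gap = -2.7 × (9.97 - 5.2) = -12.879%, loss ≈ 14554 × 12.879/100 ≈ 1874.
Year 1991: gap = -2.7 × (8.33 - 5.2) = -8.451%, loss ≈ 14554 × 8.451/100 ≈ 1230.
Year 1992: gap = -2.7 × (6.4 - 5.2) = -3.24%, loss ≈ 14554 × 3.24/100 ≈ 472.
Year 1993: gap = -2.7 × (7.43 - 5.2) = -6.021%, loss ≈ 14554 × 6.021/100 ≈ 876.
Total lost output = 1874 + 1230 + 472 + 876 = 4452 billion.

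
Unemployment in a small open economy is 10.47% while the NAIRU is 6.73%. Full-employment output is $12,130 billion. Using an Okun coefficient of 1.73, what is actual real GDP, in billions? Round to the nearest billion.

Unemployment gap = 10.47 - 6.73 = 3.74 points, so the output gap is -1.73 × 3.74 = -6.4702%.
Actual GDP = 12130 × (1 - 6.4702/100) = 12130 × 0.935298 ≈ 11345 billion.

$11,345 billion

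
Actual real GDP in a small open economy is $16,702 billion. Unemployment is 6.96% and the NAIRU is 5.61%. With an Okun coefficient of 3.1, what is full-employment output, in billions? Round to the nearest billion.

$17,432 billion

Unemployment gap = 6.96 - 5.61 = 1.35 points, so output gap = -3.1 × 1.35 = -4.185%.
Since Y = Y* × (1 + gap/100), Y* = 16702/0.95815 ≈ 17432 billion.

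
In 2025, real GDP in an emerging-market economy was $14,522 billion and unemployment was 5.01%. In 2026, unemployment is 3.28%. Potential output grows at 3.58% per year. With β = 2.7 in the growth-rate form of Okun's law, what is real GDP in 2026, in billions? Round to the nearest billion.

Δu = 3.28 - 5.01 = -1.73 points.
Okun's law (growth form): g_Y = g_Y* - β × Δu = 3.58 - 2.7 × (-1.73) = 3.58 + 4.671 = 8.251%.
Real GDP in the next year = 14522 × (1 + 8.251/100) = 14522 × 1.08251 ≈ 15720 billion.

$15,720 billion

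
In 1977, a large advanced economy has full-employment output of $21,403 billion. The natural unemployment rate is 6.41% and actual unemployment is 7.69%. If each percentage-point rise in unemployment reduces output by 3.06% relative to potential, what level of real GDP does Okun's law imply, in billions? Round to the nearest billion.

Unemployment gap = 7.69 - 6.41 = 1.28 points, so the output gap is -3.06 × 1.28 = -3.9168%.
Actual GDP = 21403 × (1 - 3.9168/100) = 21403 × 0.960832 ≈ 20565 billion.

$20,565 billion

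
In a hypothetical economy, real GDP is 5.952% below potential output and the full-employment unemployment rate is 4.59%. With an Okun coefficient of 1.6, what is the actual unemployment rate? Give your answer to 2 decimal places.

8.31%

From Okun's law, u - u* = -(output gap)/β = -(-5.952)/1.6 = 3.72 points.
So u = 4.59 + 3.72 = 8.31%.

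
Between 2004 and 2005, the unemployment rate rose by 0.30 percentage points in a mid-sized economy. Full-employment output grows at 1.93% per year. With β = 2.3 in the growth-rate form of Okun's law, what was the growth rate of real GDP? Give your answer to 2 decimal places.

1.24%

Growth-rate Okun's law: g_Y = g_Y* - β × Δu.
g_Y = 1.93 - 2.3 × (0.30) = 1.93 - 0.69 = 1.24%, i.e. 1.24% to 2 d.p.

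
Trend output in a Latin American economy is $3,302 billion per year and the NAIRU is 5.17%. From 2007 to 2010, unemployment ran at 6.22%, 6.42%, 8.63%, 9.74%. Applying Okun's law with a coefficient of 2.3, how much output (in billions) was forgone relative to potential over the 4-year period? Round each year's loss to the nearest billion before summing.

Year 2007: gap = -2.3 × (6.22 - 5.17) = -2.415%, loss ≈ 3302 × 2.415/100 ≈ 80.
Year 2008: gap = -2.3 × (6.42 - 5.17) = -2.875%, loss ≈ 3302 × 2.875/100 ≈ 95.
Year 2009: gap = -2.3 × (8.63 - 5.17) = -7.958%, loss ≈ 3302 × 7.958/100 ≈ 263.
Year 2010: gap = -2.3 × (9.74 - 5.17) = -10.511%, loss ≈ 3302 × 10.511/100 ≈ 347.
Total lost output = 80 + 95 + 263 + 347 = 785 billion.

$785 billion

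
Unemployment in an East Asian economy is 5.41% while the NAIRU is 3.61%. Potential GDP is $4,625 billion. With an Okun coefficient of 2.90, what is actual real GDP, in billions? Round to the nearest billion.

$4,384 billion

Unemployment gap = 5.41 - 3.61 = 1.8 points, so the output gap is -2.9 × 1.8 = -5.22%.
Actual GDP = 4625 × (1 - 5.22/100) = 4625 × 0.9478 ≈ 4384 billion.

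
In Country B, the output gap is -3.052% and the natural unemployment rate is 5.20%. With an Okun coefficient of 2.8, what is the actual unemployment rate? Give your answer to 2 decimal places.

From Okun's law, u - u* = -(output gap)/β = -(-3.052)/2.8 = 1.09 points.
So u = 5.2 + 1.09 = 6.29%.

6.29%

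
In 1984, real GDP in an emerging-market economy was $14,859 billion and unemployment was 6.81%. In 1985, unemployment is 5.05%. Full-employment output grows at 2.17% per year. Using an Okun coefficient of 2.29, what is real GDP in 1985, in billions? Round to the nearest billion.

$15,780 billion

Δu = 5.05 - 6.81 = -1.76 points.
Okun's law (growth form): g_Y = g_Y* - β × Δu = 2.17 - 2.29 × (-1.76) = 2.17 + 4.0304 = 6.2004%.
Real GDP in the next year = 14859 × (1 + 6.2004/100) = 14859 × 1.062004 ≈ 15780 billion.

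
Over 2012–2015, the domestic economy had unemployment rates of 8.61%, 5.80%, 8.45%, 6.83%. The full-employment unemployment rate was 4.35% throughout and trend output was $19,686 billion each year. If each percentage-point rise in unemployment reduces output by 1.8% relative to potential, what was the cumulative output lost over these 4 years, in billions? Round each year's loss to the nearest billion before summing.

$4,356 billion

Year 2012: gap = -1.8 × (8.61 - 4.35) = -7.668%, loss ≈ 19686 × 7.668/100 ≈ 1510.
Year 2013: gap = -1.8 × (5.8 - 4.35) = -2.61%, loss ≈ 19686 × 2.61/100 ≈ 514.
Year 2014: gap = -1.8 × (8.45 - 4.35) = -7.38%, loss ≈ 19686 × 7.38/100 ≈ 1453.
Year 2015: gap = -1.8 × (6.83 - 4.35) = -4.464%, loss ≈ 19686 × 4.464/100 ≈ 879.
Total lost output = 1510 + 514 + 1453 + 879 = 4356 billion.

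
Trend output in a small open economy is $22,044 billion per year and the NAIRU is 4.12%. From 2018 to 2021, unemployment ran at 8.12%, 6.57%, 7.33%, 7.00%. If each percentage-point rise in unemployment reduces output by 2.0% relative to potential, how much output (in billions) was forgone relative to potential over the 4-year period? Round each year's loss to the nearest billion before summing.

Year 2018: gap = -2.0 × (8.12 - 4.12) = -8%, loss ≈ 22044 × 8/100 ≈ 1764.
Year 2019: gap = -2.0 × (6.57 - 4.12) = -4.9%, loss ≈ 22044 × 4.9/100 ≈ 1080.
Year 2020: gap = -2.0 × (7.33 - 4.12) = -6.42%, loss ≈ 22044 × 6.42/100 ≈ 1415.
Year 2021: gap = -2.0 × (7 - 4.12) = -5.76%, loss ≈ 22044 × 5.76/100 ≈ 1270.
Total lost output = 1764 + 1080 + 1415 + 1270 = 5529 billion.

$5,529 billion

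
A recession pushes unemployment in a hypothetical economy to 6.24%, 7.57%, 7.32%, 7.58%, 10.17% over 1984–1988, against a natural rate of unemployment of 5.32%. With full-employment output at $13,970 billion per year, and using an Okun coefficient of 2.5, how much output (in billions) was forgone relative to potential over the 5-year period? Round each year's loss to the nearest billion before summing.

$4,289 billion

Year 1984: gap = -2.5 × (6.24 - 5.32) = -2.3%, loss ≈ 13970 × 2.3/100 ≈ 321.
Year 1985: gap = -2.5 × (7.57 - 5.32) = -5.625%, loss ≈ 13970 × 5.625/100 ≈ 786.
Year 1986: gap = -2.5 × (7.32 - 5.32) = -5%, loss ≈ 13970 × 5/100 ≈ 699.
Year 1987: gap = -2.5 × (7.58 - 5.32) = -5.65%, loss ≈ 13970 × 5.65/100 ≈ 789.
Year 1988: gap = -2.5 × (10.17 - 5.32) = -12.125%, loss ≈ 13970 × 12.125/100 ≈ 1694.
Total lost output = 321 + 786 + 699 + 789 + 1694 = 4289 billion.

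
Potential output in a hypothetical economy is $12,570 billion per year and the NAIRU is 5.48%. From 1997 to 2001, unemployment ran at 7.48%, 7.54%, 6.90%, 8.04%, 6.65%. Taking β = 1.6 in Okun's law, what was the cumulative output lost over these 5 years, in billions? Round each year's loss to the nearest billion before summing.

$1,852 billion

Year 1997: gap = -1.6 × (7.48 - 5.48) = -3.2%, loss ≈ 12570 × 3.2/100 ≈ 402.
Year 1998: gap = -1.6 × (7.54 - 5.48) = -3.296%, loss ≈ 12570 × 3.296/100 ≈ 414.
Year 1999: gap = -1.6 × (6.9 - 5.48) = -2.272%, loss ≈ 12570 × 2.272/100 ≈ 286.
Year 2000: gap = -1.6 × (8.04 - 5.48) = -4.096%, loss ≈ 12570 × 4.096/100 ≈ 515.
Year 2001: gap = -1.6 × (6.65 - 5.48) = -1.872%, loss ≈ 12570 × 1.872/100 ≈ 235.
Total lost output = 402 + 414 + 286 + 515 + 235 = 1852 billion.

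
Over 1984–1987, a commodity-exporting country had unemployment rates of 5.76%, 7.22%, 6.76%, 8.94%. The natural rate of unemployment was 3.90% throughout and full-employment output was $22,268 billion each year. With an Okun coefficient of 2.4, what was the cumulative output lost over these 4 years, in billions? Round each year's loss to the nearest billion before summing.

$6,990 billion

Year 1984: gap = -2.4 × (5.76 - 3.9) = -4.464%, loss ≈ 22268 × 4.464/100 ≈ 994.
Year 1985: gap = -2.4 × (7.22 - 3.9) = -7.968%, loss ≈ 22268 × 7.968/100 ≈ 1774.
Year 1986: gap = -2.4 × (6.76 - 3.9) = -6.864%, loss ≈ 22268 × 6.864/100 ≈ 1528.
Year 1987: gap = -2.4 × (8.94 - 3.9) = -12.096%, loss ≈ 22268 × 12.096/100 ≈ 2694.
Total lost output = 994 + 1774 + 1528 + 2694 = 6990 billion.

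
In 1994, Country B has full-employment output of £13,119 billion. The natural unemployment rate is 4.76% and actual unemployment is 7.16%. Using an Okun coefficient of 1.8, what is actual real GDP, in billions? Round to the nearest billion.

£12,552 billion

Unemployment gap = 7.16 - 4.76 = 2.4 points, so the output gap is -1.8 × 2.4 = -4.32%.
Actual GDP = 13119 × (1 - 4.32/100) = 13119 × 0.9568 ≈ 12552 billion.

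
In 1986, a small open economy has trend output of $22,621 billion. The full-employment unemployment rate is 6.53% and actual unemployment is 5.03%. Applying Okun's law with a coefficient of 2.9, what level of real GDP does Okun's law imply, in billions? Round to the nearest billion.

Unemployment gap = 5.03 - 6.53 = -1.5 points, so the output gap is -2.9 × (-1.5) = 4.35%.
Actual GDP = 22621 × (1 + 4.35/100) = 22621 × 1.0435 ≈ 23605 billion.

$23,605 billion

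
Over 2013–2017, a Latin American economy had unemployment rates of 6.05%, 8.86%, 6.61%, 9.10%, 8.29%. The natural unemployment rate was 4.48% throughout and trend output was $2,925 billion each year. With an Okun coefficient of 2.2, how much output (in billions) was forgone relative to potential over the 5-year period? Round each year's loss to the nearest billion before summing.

$1,062 billion

Year 2013: gap = -2.2 × (6.05 - 4.48) = -3.454%, loss ≈ 2925 × 3.454/100 ≈ 101.
Year 2014: gap = -2.2 × (8.86 - 4.48) = -9.636%, loss ≈ 2925 × 9.636/100 ≈ 282.
Year 2015: gap = -2.2 × (6.61 - 4.48) = -4.686%, loss ≈ 2925 × 4.686/100 ≈ 137.
Year 2016: gap = -2.2 × (9.1 - 4.48) = -10.164%, loss ≈ 2925 × 10.164/100 ≈ 297.
Year 2017: gap = -2.2 × (8.29 - 4.48) = -8.382%, loss ≈ 2925 × 8.382/100 ≈ 245.
Total lost output = 101 + 282 + 137 + 297 + 245 = 1062 billion.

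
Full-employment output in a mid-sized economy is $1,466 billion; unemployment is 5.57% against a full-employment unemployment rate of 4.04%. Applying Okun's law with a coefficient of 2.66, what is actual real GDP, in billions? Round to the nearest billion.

$1,406 billion

Unemployment gap = 5.57 - 4.04 = 1.53 points, so the output gap is -2.66 × 1.53 = -4.0698%.
Actual GDP = 1466 × (1 - 4.0698/100) = 1466 × 0.959302 ≈ 1406 billion.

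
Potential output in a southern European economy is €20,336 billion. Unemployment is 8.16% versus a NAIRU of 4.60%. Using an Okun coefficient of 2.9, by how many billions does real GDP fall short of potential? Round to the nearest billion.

Output gap = -2.9 × (8.16 - 4.6) = -2.9 × 3.56 = -10.324%.
Actual GDP ≈ 20336 × 0.89676 ≈ 18237 billion, so the shortfall is 20336 - 18237 = 2099 billion.

€2,099 billion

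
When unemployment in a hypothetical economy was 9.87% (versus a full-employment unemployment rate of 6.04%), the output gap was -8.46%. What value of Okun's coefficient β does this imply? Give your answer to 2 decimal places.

β ≈ 2.21

Okun's law: output gap = -β × (u - u*).
-8.46 = -β × (9.87 - 6.04) = -β × 3.83, so β = 8.46/3.83 = 2.21.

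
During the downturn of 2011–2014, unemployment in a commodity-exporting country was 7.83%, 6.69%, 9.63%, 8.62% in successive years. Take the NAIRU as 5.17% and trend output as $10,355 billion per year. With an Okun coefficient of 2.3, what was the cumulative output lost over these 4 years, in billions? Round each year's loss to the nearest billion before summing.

Year 2011: gap = -2.3 × (7.83 - 5.17) = -6.118%, loss ≈ 10355 × 6.118/100 ≈ 634.
Year 2012: gap = -2.3 × (6.69 - 5.17) = -3.496%, loss ≈ 10355 × 3.496/100 ≈ 362.
Year 2013: gap = -2.3 × (9.63 - 5.17) = -10.258%, loss ≈ 10355 × 10.258/100 ≈ 1062.
Year 2014: gap = -2.3 × (8.62 - 5.17) = -7.935%, loss ≈ 10355 × 7.935/100 ≈ 822.
Total lost output = 634 + 362 + 1062 + 822 = 2880 billion.

$2,880 billion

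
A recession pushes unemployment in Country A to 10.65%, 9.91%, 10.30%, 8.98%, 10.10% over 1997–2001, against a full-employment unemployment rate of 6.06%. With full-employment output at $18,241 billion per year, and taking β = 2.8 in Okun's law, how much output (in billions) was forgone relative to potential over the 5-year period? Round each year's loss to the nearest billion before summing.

Year 1997: gap = -2.8 × (10.65 - 6.06) = -12.852%, loss ≈ 18241 × 12.852/100 ≈ 2344.
Year 1998: gap = -2.8 × (9.91 - 6.06) = -10.78%, loss ≈ 18241 × 10.78/100 ≈ 1966.
Year 1999: gap = -2.8 × (10.3 - 6.06) = -11.872%, loss ≈ 18241 × 11.872/100 ≈ 2166.
Year 2000: gap = -2.8 × (8.98 - 6.06) = -8.176%, loss ≈ 18241 × 8.176/100 ≈ 1491.
Year 2001: gap = -2.8 × (10.1 - 6.06) = -11.312%, loss ≈ 18241 × 11.312/100 ≈ 2063.
Total lost output = 2344 + 1966 + 2166 + 1491 + 2063 = 10030 billion.

$10,030 billion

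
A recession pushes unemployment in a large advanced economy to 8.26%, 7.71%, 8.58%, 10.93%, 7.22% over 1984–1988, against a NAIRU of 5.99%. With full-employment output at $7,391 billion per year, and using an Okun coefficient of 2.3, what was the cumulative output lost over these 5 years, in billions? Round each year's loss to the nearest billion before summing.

Year 1984: gap = -2.3 × (8.26 - 5.99) = -5.221%, loss ≈ 7391 × 5.221/100 ≈ 386.
Year 1985: gap = -2.3 × (7.71 - 5.99) = -3.956%, loss ≈ 7391 × 3.956/100 ≈ 292.
Year 1986: gap = -2.3 × (8.58 - 5.99) = -5.957%, loss ≈ 7391 × 5.957/100 ≈ 440.
Year 1987: gap = -2.3 × (10.93 - 5.99) = -11.362%, loss ≈ 7391 × 11.362/100 ≈ 840.
Year 1988: gap = -2.3 × (7.22 - 5.99) = -2.829%, loss ≈ 7391 × 2.829/100 ≈ 209.
Total lost output = 386 + 292 + 440 + 840 + 209 = 2167 billion.

$2,167 billion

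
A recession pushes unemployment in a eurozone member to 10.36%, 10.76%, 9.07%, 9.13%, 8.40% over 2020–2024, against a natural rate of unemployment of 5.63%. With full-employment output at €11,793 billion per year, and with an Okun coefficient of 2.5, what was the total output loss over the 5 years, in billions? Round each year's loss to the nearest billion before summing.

€5,770 billion

Year 2020: gap = -2.5 × (10.36 - 5.63) = -11.825%, loss ≈ 11793 × 11.825/100 ≈ 1395.
Year 2021: gap = -2.5 × (10.76 - 5.63) = -12.825%, loss ≈ 11793 × 12.825/100 ≈ 1512.
Year 2022: gap = -2.5 × (9.07 - 5.63) = -8.6%, loss ≈ 11793 × 8.6/100 ≈ 1014.
Year 2023: gap = -2.5 × (9.13 - 5.63) = -8.75%, loss ≈ 11793 × 8.75/100 ≈ 1032.
Year 2024: gap = -2.5 × (8.4 - 5.63) = -6.925%, loss ≈ 11793 × 6.925/100 ≈ 817.
Total lost output = 1395 + 1512 + 1014 + 1032 + 817 = 5770 billion.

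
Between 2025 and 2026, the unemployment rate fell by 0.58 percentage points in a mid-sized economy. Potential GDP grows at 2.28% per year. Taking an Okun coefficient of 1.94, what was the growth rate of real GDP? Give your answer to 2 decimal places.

Growth-rate Okun's law: g_Y = g_Y* - β × Δu.
g_Y = 2.28 - 1.94 × (-0.58) = 2.28 + 1.1252 = 3.4052%, i.e. 3.41% to 2 d.p.

3.41%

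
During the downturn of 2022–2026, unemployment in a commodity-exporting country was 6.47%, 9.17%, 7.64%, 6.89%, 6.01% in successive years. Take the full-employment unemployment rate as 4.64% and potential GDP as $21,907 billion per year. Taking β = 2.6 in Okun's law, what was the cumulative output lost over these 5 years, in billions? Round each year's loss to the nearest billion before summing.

$7,393 billion

Year 2022: gap = -2.6 × (6.47 - 4.64) = -4.758%, loss ≈ 21907 × 4.758/100 ≈ 1042.
Year 2023: gap = -2.6 × (9.17 - 4.64) = -11.778%, loss ≈ 21907 × 11.778/100 ≈ 2580.
Year 2024: gap = -2.6 × (7.64 - 4.64) = -7.8%, loss ≈ 21907 × 7.8/100 ≈ 1709.
Year 2025: gap = -2.6 × (6.89 - 4.64) = -5.85%, loss ≈ 21907 × 5.85/100 ≈ 1282.
Year 2026: gap = -2.6 × (6.01 - 4.64) = -3.562%, loss ≈ 21907 × 3.562/100 ≈ 780.
Total lost output = 1042 + 2580 + 1709 + 1282 + 780 = 7393 billion.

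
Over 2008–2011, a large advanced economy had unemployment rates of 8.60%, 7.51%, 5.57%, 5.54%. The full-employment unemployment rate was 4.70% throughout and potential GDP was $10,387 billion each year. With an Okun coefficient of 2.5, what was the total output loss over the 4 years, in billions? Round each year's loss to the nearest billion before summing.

$2,187 billion

Year 2008: gap = -2.5 × (8.6 - 4.7) = -9.75%, loss ≈ 10387 × 9.75/100 ≈ 1013.
Year 2009: gap = -2.5 × (7.51 - 4.7) = -7.025%, loss ≈ 10387 × 7.025/100 ≈ 730.
Year 2010: gap = -2.5 × (5.57 - 4.7) = -2.175%, loss ≈ 10387 × 2.175/100 ≈ 226.
Year 2011: gap = -2.5 × (5.54 - 4.7) = -2.1%, loss ≈ 10387 × 2.1/100 ≈ 218.
Total lost output = 1013 + 730 + 226 + 218 = 2187 billion.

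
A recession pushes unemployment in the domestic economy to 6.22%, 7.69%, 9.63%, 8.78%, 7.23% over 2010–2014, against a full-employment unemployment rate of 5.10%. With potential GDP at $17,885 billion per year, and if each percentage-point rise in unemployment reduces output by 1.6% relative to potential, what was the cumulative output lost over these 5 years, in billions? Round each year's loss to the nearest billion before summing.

Year 2010: gap = -1.6 × (6.22 - 5.1) = -1.792%, loss ≈ 17885 × 1.792/100 ≈ 320.
Year 2011: gap = -1.6 × (7.69 - 5.1) = -4.144%, loss ≈ 17885 × 4.144/100 ≈ 741.
Year 2012: gap = -1.6 × (9.63 - 5.1) = -7.248%, loss ≈ 17885 × 7.248/100 ≈ 1296.
Year 2013: gap = -1.6 × (8.78 - 5.1) = -5.888%, loss ≈ 17885 × 5.888/100 ≈ 1053.
Year 2014: gap = -1.6 × (7.23 - 5.1) = -3.408%, loss ≈ 17885 × 3.408/100 ≈ 610.
Total lost output = 320 + 741 + 1296 + 1053 + 610 = 4020 billion.

$4,020 billion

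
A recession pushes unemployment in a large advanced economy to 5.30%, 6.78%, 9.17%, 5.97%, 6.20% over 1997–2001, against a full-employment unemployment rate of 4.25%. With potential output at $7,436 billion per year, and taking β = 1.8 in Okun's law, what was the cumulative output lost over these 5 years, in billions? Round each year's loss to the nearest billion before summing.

Year 1997: gap = -1.8 × (5.3 - 4.25) = -1.89%, loss ≈ 7436 × 1.89/100 ≈ 141.
Year 1998: gap = -1.8 × (6.78 - 4.25) = -4.554%, loss ≈ 7436 × 4.554/100 ≈ 339.
Year 1999: gap = -1.8 × (9.17 - 4.25) = -8.856%, loss ≈ 7436 × 8.856/100 ≈ 659.
Year 2000: gap = -1.8 × (5.97 - 4.25) = -3.096%, loss ≈ 7436 × 3.096/100 ≈ 230.
Year 2001: gap = -1.8 × (6.2 - 4.25) = -3.51%, loss ≈ 7436 × 3.51/100 ≈ 261.
Total lost output = 141 + 339 + 659 + 230 + 261 = 1630 billion.

$1,630 billion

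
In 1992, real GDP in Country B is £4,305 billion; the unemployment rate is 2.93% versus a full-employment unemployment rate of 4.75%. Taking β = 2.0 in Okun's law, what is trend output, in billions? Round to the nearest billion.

£4,154 billion

Unemployment gap = 2.93 - 4.75 = -1.82 points, so output gap = -2 × (-1.82) = 3.64%.
Since Y = Y* × (1 + gap/100), Y* = 4305/1.0364 ≈ 4154 billion.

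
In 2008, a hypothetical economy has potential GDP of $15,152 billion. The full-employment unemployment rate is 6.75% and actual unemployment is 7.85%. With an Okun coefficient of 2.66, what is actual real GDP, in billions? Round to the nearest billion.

$14,709 billion

Unemployment gap = 7.85 - 6.75 = 1.1 points, so the output gap is -2.66 × 1.1 = -2.926%.
Actual GDP = 15152 × (1 - 2.926/100) = 15152 × 0.97074 ≈ 14709 billion.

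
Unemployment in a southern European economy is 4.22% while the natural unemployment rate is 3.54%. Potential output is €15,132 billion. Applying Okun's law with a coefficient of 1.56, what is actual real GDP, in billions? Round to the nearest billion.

€14,971 billion

Unemployment gap = 4.22 - 3.54 = 0.68 points, so the output gap is -1.56 × 0.68 = -1.0608%.
Actual GDP = 15132 × (1 - 1.0608/100) = 15132 × 0.989392 ≈ 14971 billion.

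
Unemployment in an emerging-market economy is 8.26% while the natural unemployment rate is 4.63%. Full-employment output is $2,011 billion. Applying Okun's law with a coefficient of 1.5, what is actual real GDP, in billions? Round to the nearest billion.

Unemployment gap = 8.26 - 4.63 = 3.63 points, so the output gap is -1.5 × 3.63 = -5.445%.
Actual GDP = 2011 × (1 - 5.445/100) = 2011 × 0.94555 ≈ 1902 billion.

$1,902 billion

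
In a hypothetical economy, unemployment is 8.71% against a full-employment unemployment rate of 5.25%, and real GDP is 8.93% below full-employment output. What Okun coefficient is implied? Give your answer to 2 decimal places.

β ≈ 2.58

Okun's law: output gap = -β × (u - u*).
-8.93 = -β × (8.71 - 5.25) = -β × 3.46, so β = 8.93/3.46 = 2.58.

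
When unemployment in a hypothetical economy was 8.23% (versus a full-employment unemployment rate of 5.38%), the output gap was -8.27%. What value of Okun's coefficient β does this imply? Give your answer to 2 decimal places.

Okun's law: output gap = -β × (u - u*).
-8.27 = -β × (8.23 - 5.38) = -β × 2.85, so β = 8.27/2.85 = 2.90.

β ≈ 2.90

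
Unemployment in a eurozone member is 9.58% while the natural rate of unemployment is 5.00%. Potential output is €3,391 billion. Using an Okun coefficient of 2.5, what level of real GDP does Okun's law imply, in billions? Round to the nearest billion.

Unemployment gap = 9.58 - 5 = 4.58 points, so the output gap is -2.5 × 4.58 = -11.45%.
Actual GDP = 3391 × (1 - 11.45/100) = 3391 × 0.8855 ≈ 3003 billion.

€3,003 billion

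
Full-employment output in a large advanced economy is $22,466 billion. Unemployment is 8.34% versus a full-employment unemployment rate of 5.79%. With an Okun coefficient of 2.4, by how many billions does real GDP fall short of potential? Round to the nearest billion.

$1,375 billion

Output gap = -2.4 × (8.34 - 5.79) = -2.4 × 2.55 = -6.12%.
Actual GDP ≈ 22466 × 0.9388 ≈ 21091 billion, so the shortfall is 22466 - 21091 = 1375 billion.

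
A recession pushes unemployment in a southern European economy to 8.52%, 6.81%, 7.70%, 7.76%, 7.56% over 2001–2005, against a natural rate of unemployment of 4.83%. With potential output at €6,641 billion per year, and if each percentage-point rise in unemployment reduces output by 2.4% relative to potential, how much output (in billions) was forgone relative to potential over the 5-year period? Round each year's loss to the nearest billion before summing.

€2,263 billion

Year 2001: gap = -2.4 × (8.52 - 4.83) = -8.856%, loss ≈ 6641 × 8.856/100 ≈ 588.
Year 2002: gap = -2.4 × (6.81 - 4.83) = -4.752%, loss ≈ 6641 × 4.752/100 ≈ 316.
Year 2003: gap = -2.4 × (7.7 - 4.83) = -6.888%, loss ≈ 6641 × 6.888/100 ≈ 457.
Year 2004: gap = -2.4 × (7.76 - 4.83) = -7.032%, loss ≈ 6641 × 7.032/100 ≈ 467.
Year 2005: gap = -2.4 × (7.56 - 4.83) = -6.552%, loss ≈ 6641 × 6.552/100 ≈ 435.
Total lost output = 588 + 316 + 457 + 467 + 435 = 2263 billion.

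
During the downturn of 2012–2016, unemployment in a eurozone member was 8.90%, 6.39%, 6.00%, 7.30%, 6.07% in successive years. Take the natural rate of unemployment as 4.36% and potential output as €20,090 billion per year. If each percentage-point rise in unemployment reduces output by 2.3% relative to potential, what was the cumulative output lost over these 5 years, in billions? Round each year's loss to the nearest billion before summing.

Year 2012: gap = -2.3 × (8.9 - 4.36) = -10.442%, loss ≈ 20090 × 10.442/100 ≈ 2098.
Year 2013: gap = -2.3 × (6.39 - 4.36) = -4.669%, loss ≈ 20090 × 4.669/100 ≈ 938.
Year 2014: gap = -2.3 × (6 - 4.36) = -3.772%, loss ≈ 20090 × 3.772/100 ≈ 758.
Year 2015: gap = -2.3 × (7.3 - 4.36) = -6.762%, loss ≈ 20090 × 6.762/100 ≈ 1358.
Year 2016: gap = -2.3 × (6.07 - 4.36) = -3.933%, loss ≈ 20090 × 3.933/100 ≈ 790.
Total lost output = 2098 + 938 + 758 + 1358 + 790 = 5942 billion.

€5,942 billion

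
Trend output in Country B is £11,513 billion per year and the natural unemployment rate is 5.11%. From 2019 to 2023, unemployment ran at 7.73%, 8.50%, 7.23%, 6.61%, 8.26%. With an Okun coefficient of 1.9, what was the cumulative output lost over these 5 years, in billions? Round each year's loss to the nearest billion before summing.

£2,796 billion

Year 2019: gap = -1.9 × (7.73 - 5.11) = -4.978%, loss ≈ 11513 × 4.978/100 ≈ 573.
Year 2020: gap = -1.9 × (8.5 - 5.11) = -6.441%, loss ≈ 11513 × 6.441/100 ≈ 742.
Year 2021: gap = -1.9 × (7.23 - 5.11) = -4.028%, loss ≈ 11513 × 4.028/100 ≈ 464.
Year 2022: gap = -1.9 × (6.61 - 5.11) = -2.85%, loss ≈ 11513 × 2.85/100 ≈ 328.
Year 2023: gap = -1.9 × (8.26 - 5.11) = -5.985%, loss ≈ 11513 × 5.985/100 ≈ 689.
Total lost output = 573 + 742 + 464 + 328 + 689 = 2796 billion.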